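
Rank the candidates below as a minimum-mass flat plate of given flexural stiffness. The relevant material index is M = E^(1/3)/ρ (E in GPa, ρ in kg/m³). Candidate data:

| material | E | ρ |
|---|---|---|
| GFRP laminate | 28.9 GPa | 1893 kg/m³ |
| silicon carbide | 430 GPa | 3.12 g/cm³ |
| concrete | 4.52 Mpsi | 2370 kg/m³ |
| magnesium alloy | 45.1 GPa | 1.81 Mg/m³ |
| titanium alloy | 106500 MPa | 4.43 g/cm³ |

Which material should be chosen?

silicon carbide

Putting every candidate on a common basis:
  GFRP laminate: E = 28.90 GPa, ρ = 1893 kg/m³
  silicon carbide: E = 430.0 GPa, ρ = 3120 kg/m³
  concrete: E = 31.16 GPa, ρ = 2370 kg/m³
  magnesium alloy: E = 45.10 GPa, ρ = 1810 kg/m³
  titanium alloy: E = 106.5 GPa, ρ = 4430 kg/m³
  silicon carbide: M = 2.42×10⁻³
  magnesium alloy: M = 1.97×10⁻³
  GFRP laminate: M = 1.62×10⁻³
  concrete: M = 1.33×10⁻³
  titanium alloy: M = 1.07×10⁻³
The maximum is for silicon carbide.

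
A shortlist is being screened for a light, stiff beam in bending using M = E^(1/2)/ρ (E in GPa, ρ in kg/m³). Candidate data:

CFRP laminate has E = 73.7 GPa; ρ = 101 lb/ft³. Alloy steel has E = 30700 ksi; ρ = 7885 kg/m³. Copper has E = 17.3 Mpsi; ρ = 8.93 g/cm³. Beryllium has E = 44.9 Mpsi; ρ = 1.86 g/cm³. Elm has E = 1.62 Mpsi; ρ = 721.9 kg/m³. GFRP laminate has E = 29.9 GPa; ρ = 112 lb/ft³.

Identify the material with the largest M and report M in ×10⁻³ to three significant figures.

beryllium, M = 9.46×10⁻³

Convert each candidate to consistent units, then evaluate M:
  CFRP laminate: E = 73.70 GPa, ρ = 1618 kg/m³
  alloy steel: E = 211.7 GPa, ρ = 7885 kg/m³
  copper: E = 119.3 GPa, ρ = 8930 kg/m³
  beryllium: E = 309.6 GPa, ρ = 1860 kg/m³
  elm: E = 11.17 GPa, ρ = 721.9 kg/m³
  GFRP laminate: E = 29.90 GPa, ρ = 1794 kg/m³
  beryllium: M = 9.46×10⁻³
  CFRP laminate: M = 5.31×10⁻³
  elm: M = 4.63×10⁻³
  GFRP laminate: M = 3.05×10⁻³
  alloy steel: M = 1.85×10⁻³
  copper: M = 1.22×10⁻³
The maximum is for beryllium.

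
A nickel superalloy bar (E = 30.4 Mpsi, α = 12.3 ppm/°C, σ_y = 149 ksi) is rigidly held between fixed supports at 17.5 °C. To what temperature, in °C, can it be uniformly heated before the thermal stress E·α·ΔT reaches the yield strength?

E = 30.4 Mpsi = 209.6 GPa.
σ_y = 149 ksi = 1027 MPa.
E·α·ΔT = 1027 MPa ⇒ ΔT = 1027 / (209.6×10³ × 12.3×10⁻⁶) = 398.5 K.
T = 17.5 + 398.5 = 416.0 °C.

416 °C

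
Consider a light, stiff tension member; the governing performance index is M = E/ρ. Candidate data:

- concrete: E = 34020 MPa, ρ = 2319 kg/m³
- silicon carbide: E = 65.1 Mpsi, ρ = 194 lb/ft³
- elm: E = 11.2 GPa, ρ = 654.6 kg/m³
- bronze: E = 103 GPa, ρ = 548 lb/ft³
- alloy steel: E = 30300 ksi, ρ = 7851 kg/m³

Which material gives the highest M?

silicon carbide

Convert each candidate to consistent units, then evaluate M:
  concrete: E = 34.02 GPa, ρ = 2319 kg/m³
  silicon carbide: E = 448.8 GPa, ρ = 3108 kg/m³
  elm: E = 11.20 GPa, ρ = 654.6 kg/m³
  bronze: E = 103.0 GPa, ρ = 8778 kg/m³
  alloy steel: E = 208.9 GPa, ρ = 7851 kg/m³
  silicon carbide: M = 144 MN·m/kg
  alloy steel: M = 26.6 MN·m/kg
  elm: M = 17.1 MN·m/kg
  concrete: M = 14.7 MN·m/kg
  bronze: M = 11.7 MN·m/kg
Silicon carbide has the largest M.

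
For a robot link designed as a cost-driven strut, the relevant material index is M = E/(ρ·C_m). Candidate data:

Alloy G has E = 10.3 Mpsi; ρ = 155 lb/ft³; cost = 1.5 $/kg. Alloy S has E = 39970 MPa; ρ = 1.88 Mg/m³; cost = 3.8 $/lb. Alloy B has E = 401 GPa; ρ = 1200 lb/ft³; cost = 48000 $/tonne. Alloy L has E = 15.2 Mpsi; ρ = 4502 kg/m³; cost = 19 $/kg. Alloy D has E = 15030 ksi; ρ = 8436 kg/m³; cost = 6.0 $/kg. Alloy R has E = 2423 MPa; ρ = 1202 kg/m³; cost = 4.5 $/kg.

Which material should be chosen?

Putting every candidate on a common basis:
  alloy G: E = 71.02 GPa, ρ = 2483 kg/m³, cost = 1.500 $/kg
  alloy S: E = 39.97 GPa, ρ = 1880 kg/m³, cost = 8.377 $/kg
  alloy B: E = 401.0 GPa, ρ = 19220 kg/m³, cost = 48.00 $/kg
  alloy L: E = 104.8 GPa, ρ = 4502 kg/m³, cost = 19.00 $/kg
  alloy D: E = 103.6 GPa, ρ = 8436 kg/m³, cost = 6.000 $/kg
  alloy R: E = 2.423 GPa, ρ = 1202 kg/m³, cost = 4.500 $/kg
  alloy G: M = 19.1 MN·m per $
  alloy S: M = 2.54 MN·m per $
  alloy D: M = 2.05 MN·m per $
  alloy L: M = 1.23 MN·m per $
  alloy R: M = 0.448 MN·m per $
  alloy B: M = 0.435 MN·m per $
Alloy G has the largest M.

alloy G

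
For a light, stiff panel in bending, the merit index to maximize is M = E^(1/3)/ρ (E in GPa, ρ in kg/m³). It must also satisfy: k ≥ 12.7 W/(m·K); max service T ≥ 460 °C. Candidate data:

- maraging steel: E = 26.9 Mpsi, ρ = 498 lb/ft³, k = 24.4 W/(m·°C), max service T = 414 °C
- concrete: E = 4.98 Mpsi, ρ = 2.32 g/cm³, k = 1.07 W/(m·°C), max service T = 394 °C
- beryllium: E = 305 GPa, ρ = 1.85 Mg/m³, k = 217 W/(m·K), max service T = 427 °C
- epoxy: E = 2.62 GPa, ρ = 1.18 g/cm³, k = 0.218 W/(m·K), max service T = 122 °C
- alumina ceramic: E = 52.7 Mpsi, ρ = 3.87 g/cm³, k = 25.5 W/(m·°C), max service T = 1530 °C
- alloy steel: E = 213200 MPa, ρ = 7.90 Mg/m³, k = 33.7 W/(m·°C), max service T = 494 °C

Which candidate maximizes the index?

Screen on constraints: k ≥ 12.7 W/(m·K); max service T ≥ 460 °C. Survivors: alumina ceramic, alloy steel.
After converting to SI:
  alumina ceramic: E = 363.4 GPa, ρ = 3870 kg/m³
  alloy steel: E = 213.2 GPa, ρ = 7900 kg/m³
  alumina ceramic: M = 1.84×10⁻³
  alloy steel: M = 0.756×10⁻³
Highest index: alumina ceramic.

alumina ceramic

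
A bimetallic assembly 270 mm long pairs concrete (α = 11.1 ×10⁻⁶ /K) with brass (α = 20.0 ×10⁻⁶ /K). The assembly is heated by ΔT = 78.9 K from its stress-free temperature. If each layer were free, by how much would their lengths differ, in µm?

Δα = |11.1 − 20.0|×10⁻⁶/K = 8.90×10⁻⁶/K.
ΔL_mismatch = Δα·L·ΔT = 8.90×10⁻⁶ × 270.0 mm × 78.9 K = 190 µm.

190 µm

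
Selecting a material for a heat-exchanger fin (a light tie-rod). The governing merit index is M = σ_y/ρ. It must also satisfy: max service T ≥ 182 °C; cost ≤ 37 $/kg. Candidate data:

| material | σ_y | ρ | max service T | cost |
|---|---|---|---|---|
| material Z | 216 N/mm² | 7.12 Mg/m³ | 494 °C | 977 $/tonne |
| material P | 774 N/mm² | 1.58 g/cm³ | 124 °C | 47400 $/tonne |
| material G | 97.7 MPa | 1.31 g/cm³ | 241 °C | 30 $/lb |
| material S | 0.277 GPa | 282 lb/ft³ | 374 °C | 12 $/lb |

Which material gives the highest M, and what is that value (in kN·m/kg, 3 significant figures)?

Screen on constraints: max service T ≥ 182 °C; cost ≤ 37 $/kg. Survivors: material Z, material S.
After converting to SI:
  material Z: σ_y = 216.0 MPa, ρ = 7120 kg/m³
  material S: σ_y = 277.0 MPa, ρ = 4517 kg/m³
  material S: M = 61.3 kN·m/kg
  material Z: M = 30.3 kN·m/kg
The maximum is for material S.

material S, M = 61.3 kN·m/kg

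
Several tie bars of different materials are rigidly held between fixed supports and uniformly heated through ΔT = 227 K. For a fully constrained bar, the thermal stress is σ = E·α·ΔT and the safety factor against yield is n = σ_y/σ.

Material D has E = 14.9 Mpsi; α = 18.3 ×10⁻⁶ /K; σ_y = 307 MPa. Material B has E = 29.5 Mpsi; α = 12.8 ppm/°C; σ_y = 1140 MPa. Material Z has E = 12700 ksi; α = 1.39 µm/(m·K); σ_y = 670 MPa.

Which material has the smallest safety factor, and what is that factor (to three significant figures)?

material D, n = 0.719

In consistent units (E in GPa, α in ×10⁻⁶/K, σ_y in MPa):
  material D: E = 102.7, α = 18.3, σ_y = 307.0 → σ = 427 MPa, n = 0.719
  material B: E = 203.4, α = 12.8, σ_y = 1140 → σ = 591 MPa, n = 1.93
  material Z: E = 87.56, α = 1.39, σ_y = 670.0 → σ = 27.6 MPa, n = 24.2
Smallest n: material D with n = 0.719.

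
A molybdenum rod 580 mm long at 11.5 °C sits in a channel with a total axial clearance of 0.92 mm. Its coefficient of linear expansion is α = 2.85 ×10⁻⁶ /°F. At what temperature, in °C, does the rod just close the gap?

321 °C

α = 2.85×10⁻⁶/°F × 9/5 = 5.13×10⁻⁶/K.
α·L₀·ΔT = 0.92 mm ⇒ ΔT = 0.92 / (5.13×10⁻⁶ × 580.0) = 309.2 K.
T = 11.5 + 309.2 = 320.7 °C.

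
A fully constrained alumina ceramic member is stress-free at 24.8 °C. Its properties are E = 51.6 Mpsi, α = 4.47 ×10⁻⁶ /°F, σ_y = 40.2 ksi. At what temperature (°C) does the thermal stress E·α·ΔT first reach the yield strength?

E = 51.6 Mpsi = 355.8 GPa.
α = 4.47×10⁻⁶/°F × 9/5 = 8.05×10⁻⁶/K.
σ_y = 40.2 ksi = 277.2 MPa.
E·α·ΔT = 277.2 MPa ⇒ ΔT = 277.2 / (355.8×10³ × 8.05×10⁻⁶) = 96.83 K.
T = 24.8 + 96.83 = 121.6 °C.

122 °C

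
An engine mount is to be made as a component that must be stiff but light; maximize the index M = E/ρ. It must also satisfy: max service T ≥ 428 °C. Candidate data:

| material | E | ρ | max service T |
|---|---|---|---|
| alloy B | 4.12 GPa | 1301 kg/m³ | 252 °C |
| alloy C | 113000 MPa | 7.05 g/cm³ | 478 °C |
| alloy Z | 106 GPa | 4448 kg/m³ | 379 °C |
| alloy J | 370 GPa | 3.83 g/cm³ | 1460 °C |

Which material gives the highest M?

Screen on constraints: max service T ≥ 428 °C. Survivors: alloy C, alloy J.
Putting every candidate on a common basis:
  alloy C: E = 113.0 GPa, ρ = 7050 kg/m³
  alloy J: E = 370.0 GPa, ρ = 3830 kg/m³
  alloy J: M = 96.6 MN·m/kg
  alloy C: M = 16.0 MN·m/kg
Highest index: alloy J.

alloy J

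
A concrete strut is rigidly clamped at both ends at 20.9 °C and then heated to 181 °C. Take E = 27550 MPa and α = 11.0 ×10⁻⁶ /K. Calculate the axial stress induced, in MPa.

48.5 MPa

E = 27550 MPa = 27.55 GPa.
ΔT = 160.1 K. Constrained thermal stress σ = E·α·ΔT = 27.55×10³ MPa × 11.0×10⁻⁶ × 160.1 = 48.5 MPa (compressive).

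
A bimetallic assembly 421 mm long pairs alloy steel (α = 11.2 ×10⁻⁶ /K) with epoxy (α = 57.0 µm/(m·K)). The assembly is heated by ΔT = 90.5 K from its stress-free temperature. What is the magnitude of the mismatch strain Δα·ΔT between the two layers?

Δα = |11.2 − 57.0|×10⁻⁶/K = 45.8×10⁻⁶/K.
Mismatch strain = Δα·ΔT = 45.8×10⁻⁶ × 90.5 = 4.14×10⁻³.

4.14×10⁻³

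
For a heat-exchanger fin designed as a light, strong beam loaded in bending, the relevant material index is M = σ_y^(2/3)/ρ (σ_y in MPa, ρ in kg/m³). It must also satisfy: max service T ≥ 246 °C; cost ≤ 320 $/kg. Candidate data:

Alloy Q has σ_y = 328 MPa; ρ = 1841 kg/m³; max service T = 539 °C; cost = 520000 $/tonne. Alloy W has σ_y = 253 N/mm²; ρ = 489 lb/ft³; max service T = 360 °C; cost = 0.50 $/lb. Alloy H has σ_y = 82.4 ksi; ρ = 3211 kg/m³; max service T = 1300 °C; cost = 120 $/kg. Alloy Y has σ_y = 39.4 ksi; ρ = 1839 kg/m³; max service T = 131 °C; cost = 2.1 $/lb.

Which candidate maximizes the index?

Screen on constraints: max service T ≥ 246 °C; cost ≤ 320 $/kg. Survivors: alloy W, alloy H.
After converting to SI:
  alloy W: σ_y = 253.0 MPa, ρ = 7833 kg/m³
  alloy H: σ_y = 568.1 MPa, ρ = 3211 kg/m³
  alloy H: M = 21.4×10⁻³
  alloy W: M = 5.11×10⁻³
The maximum is for alloy H.

alloy H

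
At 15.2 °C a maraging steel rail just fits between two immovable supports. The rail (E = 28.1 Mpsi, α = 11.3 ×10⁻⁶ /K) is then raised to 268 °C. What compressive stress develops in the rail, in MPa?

553 MPa

E = 28.1 Mpsi = 193.7 GPa.
ΔT = 252.8 K. Constrained thermal stress σ = E·α·ΔT = 193.7×10³ MPa × 11.3×10⁻⁶ × 252.8 = 553 MPa (compressive).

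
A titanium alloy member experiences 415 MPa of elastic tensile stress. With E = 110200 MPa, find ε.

E = 110200 MPa = 110.2 GPa = 110200 MPa.
ε = σ/E = 415 / 110200 = 3.77×10⁻³.

3.77×10⁻³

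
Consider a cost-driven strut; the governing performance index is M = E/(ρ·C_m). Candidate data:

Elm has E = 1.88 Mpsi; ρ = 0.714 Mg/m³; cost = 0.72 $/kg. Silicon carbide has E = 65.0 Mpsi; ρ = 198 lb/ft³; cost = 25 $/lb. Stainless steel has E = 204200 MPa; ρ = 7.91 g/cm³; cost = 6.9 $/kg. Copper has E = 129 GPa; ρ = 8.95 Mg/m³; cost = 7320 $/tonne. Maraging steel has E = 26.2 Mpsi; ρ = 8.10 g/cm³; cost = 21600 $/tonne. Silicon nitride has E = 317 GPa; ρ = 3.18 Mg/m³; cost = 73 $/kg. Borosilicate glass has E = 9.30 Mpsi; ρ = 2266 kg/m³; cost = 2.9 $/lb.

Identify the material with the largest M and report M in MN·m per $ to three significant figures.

elm, M = 25.2 MN·m per $

In SI units:
  elm: E = 12.96 GPa, ρ = 714.0 kg/m³, cost = 0.7200 $/kg
  silicon carbide: E = 448.2 GPa, ρ = 3172 kg/m³, cost = 55.11 $/kg
  stainless steel: E = 204.2 GPa, ρ = 7910 kg/m³, cost = 6.900 $/kg
  copper: E = 129.0 GPa, ρ = 8950 kg/m³, cost = 7.320 $/kg
  maraging steel: E = 180.6 GPa, ρ = 8100 kg/m³, cost = 21.60 $/kg
  silicon nitride: E = 317.0 GPa, ρ = 3180 kg/m³, cost = 73.00 $/kg
  borosilicate glass: E = 64.12 GPa, ρ = 2266 kg/m³, cost = 6.393 $/kg
  elm: M = 25.2 MN·m per $
  borosilicate glass: M = 4.43 MN·m per $
  stainless steel: M = 3.74 MN·m per $
  silicon carbide: M = 2.56 MN·m per $
  copper: M = 1.97 MN·m per $
  silicon nitride: M = 1.37 MN·m per $
  maraging steel: M = 1.03 MN·m per $
The maximum is for elm.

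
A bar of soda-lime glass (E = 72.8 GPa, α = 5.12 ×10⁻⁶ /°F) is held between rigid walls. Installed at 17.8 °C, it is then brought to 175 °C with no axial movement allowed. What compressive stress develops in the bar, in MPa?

α = 5.12×10⁻⁶/°F × 9/5 = 9.22×10⁻⁶/K.
ΔT = 157.2 K. Constrained thermal stress σ = E·α·ΔT = 72.80×10³ MPa × 9.22×10⁻⁶ × 157.2 = 105 MPa (compressive).

105 MPa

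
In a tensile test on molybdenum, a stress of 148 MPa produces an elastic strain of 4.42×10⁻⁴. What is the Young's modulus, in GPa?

E = σ/ε = 148 MPa / 4.42×10⁻⁴ = 334800 MPa = 335 GPa.

335 GPa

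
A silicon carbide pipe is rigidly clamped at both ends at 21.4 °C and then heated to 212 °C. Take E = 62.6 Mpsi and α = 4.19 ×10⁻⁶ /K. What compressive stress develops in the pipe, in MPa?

345 MPa

E = 62.6 Mpsi = 431.6 GPa.
ΔT = 190.6 K. Constrained thermal stress σ = E·α·ΔT = 431.6×10³ MPa × 4.19×10⁻⁶ × 190.6 = 345 MPa (compressive).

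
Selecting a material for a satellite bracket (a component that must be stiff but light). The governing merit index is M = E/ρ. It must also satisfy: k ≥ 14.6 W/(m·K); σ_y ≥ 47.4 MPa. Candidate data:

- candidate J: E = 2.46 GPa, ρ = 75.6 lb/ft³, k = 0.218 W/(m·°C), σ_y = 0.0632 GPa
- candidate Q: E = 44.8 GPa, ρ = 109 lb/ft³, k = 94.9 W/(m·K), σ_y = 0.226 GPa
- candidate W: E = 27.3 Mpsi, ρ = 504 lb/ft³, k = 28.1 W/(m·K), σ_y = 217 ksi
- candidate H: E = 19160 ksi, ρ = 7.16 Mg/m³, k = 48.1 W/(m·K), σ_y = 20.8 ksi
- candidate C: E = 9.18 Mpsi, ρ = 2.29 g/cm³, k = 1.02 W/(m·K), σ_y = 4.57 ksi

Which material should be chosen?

candidate Q

Screen on constraints: k ≥ 14.6 W/(m·K); σ_y ≥ 47.4 MPa. Survivors: candidate Q, candidate W, candidate H.
In SI units:
  candidate Q: E = 44.80 GPa, ρ = 1746 kg/m³
  candidate W: E = 188.2 GPa, ρ = 8073 kg/m³
  candidate H: E = 132.1 GPa, ρ = 7160 kg/m³
  candidate Q: M = 25.7 MN·m/kg
  candidate W: M = 23.3 MN·m/kg
  candidate H: M = 18.5 MN·m/kg
Highest index: candidate Q.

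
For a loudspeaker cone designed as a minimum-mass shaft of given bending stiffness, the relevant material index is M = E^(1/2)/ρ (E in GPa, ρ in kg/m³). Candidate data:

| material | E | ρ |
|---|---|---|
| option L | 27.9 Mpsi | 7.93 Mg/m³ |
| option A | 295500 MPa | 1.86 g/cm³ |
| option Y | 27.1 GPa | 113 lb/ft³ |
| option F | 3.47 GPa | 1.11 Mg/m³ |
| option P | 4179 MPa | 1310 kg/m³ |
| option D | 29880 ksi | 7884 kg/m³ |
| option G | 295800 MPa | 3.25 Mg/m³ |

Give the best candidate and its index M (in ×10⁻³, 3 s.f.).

option A, M = 9.24×10⁻³

Normalizing units and computing the index:
  option L: E = 192.4 GPa, ρ = 7930 kg/m³
  option A: E = 295.5 GPa, ρ = 1860 kg/m³
  option Y: E = 27.10 GPa, ρ = 1810 kg/m³
  option F: E = 3.470 GPa, ρ = 1110 kg/m³
  option P: E = 4.179 GPa, ρ = 1310 kg/m³
  option D: E = 206.0 GPa, ρ = 7884 kg/m³
  option G: E = 295.8 GPa, ρ = 3250 kg/m³
  option A: M = 9.24×10⁻³
  option G: M = 5.29×10⁻³
  option Y: M = 2.88×10⁻³
  option D: M = 1.82×10⁻³
  option L: M = 1.75×10⁻³
  option F: M = 1.68×10⁻³
  option P: M = 1.56×10⁻³
Option A has the largest M.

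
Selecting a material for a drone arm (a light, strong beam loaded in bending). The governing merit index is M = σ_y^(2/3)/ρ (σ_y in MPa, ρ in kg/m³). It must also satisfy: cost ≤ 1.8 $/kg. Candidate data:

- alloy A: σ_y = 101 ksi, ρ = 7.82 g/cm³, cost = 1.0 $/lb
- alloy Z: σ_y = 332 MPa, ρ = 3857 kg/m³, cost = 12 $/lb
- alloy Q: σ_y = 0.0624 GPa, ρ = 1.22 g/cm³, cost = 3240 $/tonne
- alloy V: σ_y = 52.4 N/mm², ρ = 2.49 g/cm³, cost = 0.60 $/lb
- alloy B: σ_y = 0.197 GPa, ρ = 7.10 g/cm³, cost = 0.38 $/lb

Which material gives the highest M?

alloy V

Screen on constraints: cost ≤ 1.8 $/kg. Survivors: alloy V, alloy B.
Convert each candidate to consistent units, then evaluate M:
  alloy V: σ_y = 52.40 MPa, ρ = 2490 kg/m³
  alloy B: σ_y = 197.0 MPa, ρ = 7100 kg/m³
  alloy V: M = 5.62×10⁻³
  alloy B: M = 4.77×10⁻³
Alloy V has the largest M.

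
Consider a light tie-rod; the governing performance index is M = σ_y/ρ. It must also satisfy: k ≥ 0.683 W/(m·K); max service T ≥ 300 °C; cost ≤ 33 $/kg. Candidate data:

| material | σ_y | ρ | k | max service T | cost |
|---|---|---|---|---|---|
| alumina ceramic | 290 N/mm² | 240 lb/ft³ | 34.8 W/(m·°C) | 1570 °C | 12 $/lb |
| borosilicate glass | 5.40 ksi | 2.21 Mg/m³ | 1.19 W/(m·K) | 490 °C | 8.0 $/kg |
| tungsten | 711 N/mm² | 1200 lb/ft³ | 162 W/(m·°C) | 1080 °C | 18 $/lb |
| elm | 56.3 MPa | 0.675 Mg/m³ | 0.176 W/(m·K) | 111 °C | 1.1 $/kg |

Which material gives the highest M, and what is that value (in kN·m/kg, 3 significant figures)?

alumina ceramic, M = 75.4 kN·m/kg

Screen on constraints: k ≥ 0.683 W/(m·K); max service T ≥ 300 °C; cost ≤ 33 $/kg. Survivors: alumina ceramic, borosilicate glass.
Putting every candidate on a common basis:
  alumina ceramic: σ_y = 290.0 MPa, ρ = 3844 kg/m³
  borosilicate glass: σ_y = 37.23 MPa, ρ = 2210 kg/m³
  alumina ceramic: M = 75.4 kN·m/kg
  borosilicate glass: M = 16.8 kN·m/kg
Alumina ceramic ranks first.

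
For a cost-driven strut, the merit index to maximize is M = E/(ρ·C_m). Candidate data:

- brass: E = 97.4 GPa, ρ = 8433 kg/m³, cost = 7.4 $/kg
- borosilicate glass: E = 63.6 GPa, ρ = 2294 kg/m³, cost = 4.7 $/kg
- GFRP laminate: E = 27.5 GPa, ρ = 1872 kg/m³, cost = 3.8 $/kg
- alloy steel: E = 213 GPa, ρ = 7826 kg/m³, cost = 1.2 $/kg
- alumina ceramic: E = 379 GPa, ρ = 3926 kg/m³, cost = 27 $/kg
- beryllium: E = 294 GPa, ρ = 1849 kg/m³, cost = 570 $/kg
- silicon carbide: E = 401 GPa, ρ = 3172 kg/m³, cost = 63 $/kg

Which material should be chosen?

Evaluate M for each candidate:
  alloy steel: M = 22.7 MN·m per $
  borosilicate glass: M = 5.90 MN·m per $
  GFRP laminate: M = 3.87 MN·m per $
  alumina ceramic: M = 3.58 MN·m per $
  silicon carbide: M = 2.01 MN·m per $
  brass: M = 1.56 MN·m per $
  beryllium: M = 0.279 MN·m per $
Highest index: alloy steel.

alloy steel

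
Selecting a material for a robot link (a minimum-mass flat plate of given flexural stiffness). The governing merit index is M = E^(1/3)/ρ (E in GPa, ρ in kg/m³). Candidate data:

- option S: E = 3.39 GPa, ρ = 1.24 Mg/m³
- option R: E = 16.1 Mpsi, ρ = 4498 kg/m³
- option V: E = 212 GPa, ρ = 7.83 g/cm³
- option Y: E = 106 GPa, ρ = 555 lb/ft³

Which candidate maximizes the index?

option S

Putting every candidate on a common basis:
  option S: E = 3.390 GPa, ρ = 1240 kg/m³
  option R: E = 111.0 GPa, ρ = 4498 kg/m³
  option V: E = 212.0 GPa, ρ = 7830 kg/m³
  option Y: E = 106.0 GPa, ρ = 8890 kg/m³
  option S: M = 1.21×10⁻³
  option R: M = 1.07×10⁻³
  option V: M = 0.762×10⁻³
  option Y: M = 0.532×10⁻³
Highest index: option S.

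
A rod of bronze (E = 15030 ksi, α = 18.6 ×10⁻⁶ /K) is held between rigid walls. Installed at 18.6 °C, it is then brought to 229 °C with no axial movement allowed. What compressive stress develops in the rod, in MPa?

E = 15030 ksi = 103.6 GPa.
ΔT = 210.4 K. Constrained thermal stress σ = E·α·ΔT = 103.6×10³ MPa × 18.6×10⁻⁶ × 210.4 = 406 MPa (compressive).

406 MPa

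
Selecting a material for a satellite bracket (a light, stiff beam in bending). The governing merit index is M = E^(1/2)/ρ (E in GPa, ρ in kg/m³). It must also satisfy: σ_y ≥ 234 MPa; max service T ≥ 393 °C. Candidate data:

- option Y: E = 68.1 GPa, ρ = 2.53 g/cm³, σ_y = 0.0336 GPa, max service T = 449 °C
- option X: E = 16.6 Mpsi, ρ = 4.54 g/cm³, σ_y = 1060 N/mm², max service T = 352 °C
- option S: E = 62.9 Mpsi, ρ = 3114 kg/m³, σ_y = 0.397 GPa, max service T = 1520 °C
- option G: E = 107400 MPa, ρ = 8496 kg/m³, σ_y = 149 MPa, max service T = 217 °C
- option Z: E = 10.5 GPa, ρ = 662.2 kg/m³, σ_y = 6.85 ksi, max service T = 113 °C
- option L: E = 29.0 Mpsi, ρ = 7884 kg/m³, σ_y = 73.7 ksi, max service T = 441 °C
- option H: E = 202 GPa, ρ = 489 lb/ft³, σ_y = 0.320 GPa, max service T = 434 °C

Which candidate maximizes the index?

option S

Screen on constraints: σ_y ≥ 234 MPa; max service T ≥ 393 °C. Survivors: option S, option L, option H.
Convert each candidate to consistent units, then evaluate M:
  option S: E = 433.7 GPa, ρ = 3114 kg/m³
  option L: E = 199.9 GPa, ρ = 7884 kg/m³
  option H: E = 202.0 GPa, ρ = 7833 kg/m³
  option S: M = 6.69×10⁻³
  option H: M = 1.81×10⁻³
  option L: M = 1.79×10⁻³
The maximum is for option S.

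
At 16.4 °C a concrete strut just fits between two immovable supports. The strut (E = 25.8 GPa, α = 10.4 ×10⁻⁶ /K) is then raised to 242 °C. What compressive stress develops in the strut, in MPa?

ΔT = 225.6 K. Constrained thermal stress σ = E·α·ΔT = 25.80×10³ MPa × 10.4×10⁻⁶ × 225.6 = 60.5 MPa (compressive).

60.5 MPa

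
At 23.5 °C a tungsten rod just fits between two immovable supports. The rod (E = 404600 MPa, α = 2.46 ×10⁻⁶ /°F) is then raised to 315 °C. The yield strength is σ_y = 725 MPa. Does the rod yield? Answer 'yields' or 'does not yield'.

E = 404600 MPa = 404.6 GPa.
α = 2.46×10⁻⁶/°F × 9/5 = 4.43×10⁻⁶/K.
ΔT = 291.5 K. Constrained thermal stress σ = E·α·ΔT = 404.6×10³ MPa × 4.43×10⁻⁶ × 291.5 = 522 MPa (compressive).
Compare to σ_y = 725 MPa: σ < σ_y, so it does not yield.

does not yield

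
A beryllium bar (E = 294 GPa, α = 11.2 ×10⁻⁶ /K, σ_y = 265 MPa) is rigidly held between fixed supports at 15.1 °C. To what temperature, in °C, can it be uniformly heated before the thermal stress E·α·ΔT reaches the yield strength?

95.6 °C

E·α·ΔT = 265.0 MPa ⇒ ΔT = 265.0 / (294.0×10³ × 11.2×10⁻⁶) = 80.48 K.
T = 15.1 + 80.48 = 95.58 °C.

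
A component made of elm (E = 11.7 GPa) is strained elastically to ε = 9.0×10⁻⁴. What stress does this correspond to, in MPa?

σ = E·ε = 11700 MPa × 9.0×10⁻⁴ = 10.5 MPa.

10.5 MPa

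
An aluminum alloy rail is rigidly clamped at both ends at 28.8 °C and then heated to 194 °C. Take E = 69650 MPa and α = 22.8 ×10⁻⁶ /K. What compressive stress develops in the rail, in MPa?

262 MPa

E = 69650 MPa = 69.65 GPa.
ΔT = 165.2 K. Constrained thermal stress σ = E·α·ΔT = 69.65×10³ MPa × 22.8×10⁻⁶ × 165.2 = 262 MPa (compressive).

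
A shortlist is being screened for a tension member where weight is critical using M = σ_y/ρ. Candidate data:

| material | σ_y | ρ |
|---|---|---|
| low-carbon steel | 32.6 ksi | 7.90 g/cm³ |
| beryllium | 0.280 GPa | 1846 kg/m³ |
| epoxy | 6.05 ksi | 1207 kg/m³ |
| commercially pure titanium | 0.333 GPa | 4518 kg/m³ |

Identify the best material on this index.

Convert each candidate to consistent units, then evaluate M:
  low-carbon steel: σ_y = 224.8 MPa, ρ = 7900 kg/m³
  beryllium: σ_y = 280.0 MPa, ρ = 1846 kg/m³
  epoxy: σ_y = 41.71 MPa, ρ = 1207 kg/m³
  commercially pure titanium: σ_y = 333.0 MPa, ρ = 4518 kg/m³
  beryllium: M = 152 kN·m/kg
  commercially pure titanium: M = 73.7 kN·m/kg
  epoxy: M = 34.6 kN·m/kg
  low-carbon steel: M = 28.5 kN·m/kg
Beryllium ranks first.

beryllium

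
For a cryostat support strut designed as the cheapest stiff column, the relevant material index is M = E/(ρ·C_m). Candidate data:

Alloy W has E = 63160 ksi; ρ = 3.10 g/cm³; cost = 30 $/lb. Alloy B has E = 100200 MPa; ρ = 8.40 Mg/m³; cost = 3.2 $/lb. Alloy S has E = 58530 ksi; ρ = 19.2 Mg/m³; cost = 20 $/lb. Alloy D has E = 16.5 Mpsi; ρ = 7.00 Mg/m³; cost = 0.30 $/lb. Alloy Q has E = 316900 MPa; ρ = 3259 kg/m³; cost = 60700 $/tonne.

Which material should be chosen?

Putting every candidate on a common basis:
  alloy W: E = 435.5 GPa, ρ = 3100 kg/m³, cost = 66.14 $/kg
  alloy B: E = 100.2 GPa, ρ = 8400 kg/m³, cost = 7.055 $/kg
  alloy S: E = 403.6 GPa, ρ = 19200 kg/m³, cost = 44.09 $/kg
  alloy D: E = 113.8 GPa, ρ = 7000 kg/m³, cost = 0.6614 $/kg
  alloy Q: E = 316.9 GPa, ρ = 3259 kg/m³, cost = 60.70 $/kg
  alloy D: M = 24.6 MN·m per $
  alloy W: M = 2.12 MN·m per $
  alloy B: M = 1.69 MN·m per $
  alloy Q: M = 1.60 MN·m per $
  alloy S: M = 0.477 MN·m per $
Alloy D has the largest M.

alloy D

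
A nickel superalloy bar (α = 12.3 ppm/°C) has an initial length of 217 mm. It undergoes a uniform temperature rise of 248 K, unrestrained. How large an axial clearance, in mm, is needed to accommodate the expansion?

ΔL = α·L₀·ΔT = 12.3×10⁻⁶ × 217 mm × 248.0 K = 0.662 mm.

0.662 mm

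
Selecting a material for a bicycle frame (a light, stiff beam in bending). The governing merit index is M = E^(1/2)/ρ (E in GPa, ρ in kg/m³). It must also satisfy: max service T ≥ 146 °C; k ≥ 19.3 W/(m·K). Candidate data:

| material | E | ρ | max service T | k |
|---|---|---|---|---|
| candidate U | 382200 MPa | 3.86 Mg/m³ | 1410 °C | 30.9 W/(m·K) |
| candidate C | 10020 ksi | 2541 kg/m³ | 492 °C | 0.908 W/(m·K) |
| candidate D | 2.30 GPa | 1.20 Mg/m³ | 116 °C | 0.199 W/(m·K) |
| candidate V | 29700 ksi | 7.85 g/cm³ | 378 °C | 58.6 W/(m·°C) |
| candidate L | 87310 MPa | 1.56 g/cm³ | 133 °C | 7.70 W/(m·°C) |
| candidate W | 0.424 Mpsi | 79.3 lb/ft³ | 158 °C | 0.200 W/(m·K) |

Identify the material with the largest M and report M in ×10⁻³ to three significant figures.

Screen on constraints: max service T ≥ 146 °C; k ≥ 19.3 W/(m·K). Survivors: candidate U, candidate V.
Convert each candidate to consistent units, then evaluate M:
  candidate U: E = 382.2 GPa, ρ = 3860 kg/m³
  candidate V: E = 204.8 GPa, ρ = 7850 kg/m³
  candidate U: M = 5.06×10⁻³
  candidate V: M = 1.82×10⁻³
Candidate U ranks first.

candidate U, M = 5.06×10⁻³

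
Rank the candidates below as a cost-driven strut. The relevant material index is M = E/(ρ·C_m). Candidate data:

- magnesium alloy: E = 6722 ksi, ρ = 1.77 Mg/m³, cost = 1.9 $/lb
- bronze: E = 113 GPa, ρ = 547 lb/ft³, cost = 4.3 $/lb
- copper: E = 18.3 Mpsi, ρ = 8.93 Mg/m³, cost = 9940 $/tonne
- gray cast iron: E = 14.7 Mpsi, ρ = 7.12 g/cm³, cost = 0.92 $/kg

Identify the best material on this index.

gray cast iron

Convert each candidate to consistent units, then evaluate M:
  magnesium alloy: E = 46.35 GPa, ρ = 1770 kg/m³, cost = 4.189 $/kg
  bronze: E = 113.0 GPa, ρ = 8762 kg/m³, cost = 9.480 $/kg
  copper: E = 126.2 GPa, ρ = 8930 kg/m³, cost = 9.940 $/kg
  gray cast iron: E = 101.4 GPa, ρ = 7120 kg/m³, cost = 0.9200 $/kg
  gray cast iron: M = 15.5 MN·m per $
  magnesium alloy: M = 6.25 MN·m per $
  copper: M = 1.42 MN·m per $
  bronze: M = 1.36 MN·m per $
Highest index: gray cast iron.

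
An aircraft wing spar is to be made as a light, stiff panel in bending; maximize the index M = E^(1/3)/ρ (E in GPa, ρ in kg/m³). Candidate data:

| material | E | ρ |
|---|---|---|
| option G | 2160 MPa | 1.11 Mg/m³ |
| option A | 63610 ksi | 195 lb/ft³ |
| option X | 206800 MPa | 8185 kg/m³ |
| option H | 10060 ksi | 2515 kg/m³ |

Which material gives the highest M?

option A

After converting to SI:
  option G: E = 2.160 GPa, ρ = 1110 kg/m³
  option A: E = 438.6 GPa, ρ = 3124 kg/m³
  option X: E = 206.8 GPa, ρ = 8185 kg/m³
  option H: E = 69.36 GPa, ρ = 2515 kg/m³
  option A: M = 2.43×10⁻³
  option H: M = 1.63×10⁻³
  option G: M = 1.16×10⁻³
  option X: M = 0.722×10⁻³
Option A has the largest M.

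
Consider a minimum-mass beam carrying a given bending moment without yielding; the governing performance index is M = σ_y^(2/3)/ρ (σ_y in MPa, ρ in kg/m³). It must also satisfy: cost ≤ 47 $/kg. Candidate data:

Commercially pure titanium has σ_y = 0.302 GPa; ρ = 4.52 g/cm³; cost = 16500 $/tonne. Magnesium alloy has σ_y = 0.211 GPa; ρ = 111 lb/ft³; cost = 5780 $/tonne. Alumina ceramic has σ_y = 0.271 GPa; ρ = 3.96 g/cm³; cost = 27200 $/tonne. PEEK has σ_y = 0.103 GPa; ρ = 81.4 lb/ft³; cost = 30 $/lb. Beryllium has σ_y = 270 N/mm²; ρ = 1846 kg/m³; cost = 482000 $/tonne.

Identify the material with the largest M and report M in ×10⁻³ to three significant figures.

magnesium alloy, M = 19.9×10⁻³

Screen on constraints: cost ≤ 47 $/kg. Survivors: commercially pure titanium, magnesium alloy, alumina ceramic.
Putting every candidate on a common basis:
  commercially pure titanium: σ_y = 302.0 MPa, ρ = 4520 kg/m³
  magnesium alloy: σ_y = 211.0 MPa, ρ = 1778 kg/m³
  alumina ceramic: σ_y = 271.0 MPa, ρ = 3960 kg/m³
  magnesium alloy: M = 19.9×10⁻³
  alumina ceramic: M = 10.6×10⁻³
  commercially pure titanium: M = 9.96×10⁻³
Highest index: magnesium alloy.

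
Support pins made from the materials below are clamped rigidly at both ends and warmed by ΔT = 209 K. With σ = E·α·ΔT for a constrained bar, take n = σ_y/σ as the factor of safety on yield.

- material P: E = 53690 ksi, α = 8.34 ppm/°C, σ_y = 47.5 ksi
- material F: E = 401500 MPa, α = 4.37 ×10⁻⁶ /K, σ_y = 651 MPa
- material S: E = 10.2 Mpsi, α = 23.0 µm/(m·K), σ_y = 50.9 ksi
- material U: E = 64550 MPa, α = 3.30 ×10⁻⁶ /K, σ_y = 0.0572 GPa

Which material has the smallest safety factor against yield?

material P

In consistent units (E in GPa, α in ×10⁻⁶/K, σ_y in MPa):
  material P: E = 370.2, α = 8.34, σ_y = 327.5 → σ = 645 MPa, n = 0.508
  material F: E = 401.5, α = 4.37, σ_y = 651.0 → σ = 367 MPa, n = 1.78
  material S: E = 70.33, α = 23.0, σ_y = 350.9 → σ = 338 MPa, n = 1.04
  material U: E = 64.55, α = 3.30, σ_y = 57.20 → σ = 44.5 MPa, n = 1.28
Smallest n: material P with n = 0.508.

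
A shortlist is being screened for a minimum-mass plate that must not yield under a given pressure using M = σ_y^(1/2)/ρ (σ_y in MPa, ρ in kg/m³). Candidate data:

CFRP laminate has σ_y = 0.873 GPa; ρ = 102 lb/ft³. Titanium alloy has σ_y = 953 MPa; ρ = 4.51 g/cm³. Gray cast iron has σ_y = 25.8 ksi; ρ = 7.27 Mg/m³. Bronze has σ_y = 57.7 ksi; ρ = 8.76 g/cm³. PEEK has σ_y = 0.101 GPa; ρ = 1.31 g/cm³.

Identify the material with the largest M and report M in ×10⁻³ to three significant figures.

Normalizing units and computing the index:
  CFRP laminate: σ_y = 873.0 MPa, ρ = 1634 kg/m³
  titanium alloy: σ_y = 953.0 MPa, ρ = 4510 kg/m³
  gray cast iron: σ_y = 177.9 MPa, ρ = 7270 kg/m³
  bronze: σ_y = 397.8 MPa, ρ = 8760 kg/m³
  PEEK: σ_y = 101.0 MPa, ρ = 1310 kg/m³
  CFRP laminate: M = 18.1×10⁻³
  PEEK: M = 7.67×10⁻³
  titanium alloy: M = 6.84×10⁻³
  bronze: M = 2.28×10⁻³
  gray cast iron: M = 1.83×10⁻³
CFRP laminate ranks first.

CFRP laminate, M = 18.1×10⁻³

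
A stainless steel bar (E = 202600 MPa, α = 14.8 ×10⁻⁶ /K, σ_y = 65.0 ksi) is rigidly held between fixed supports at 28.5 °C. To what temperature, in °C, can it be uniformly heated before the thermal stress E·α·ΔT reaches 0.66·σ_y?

127 °C

E = 202600 MPa = 202.6 GPa.
σ_y = 65.0 ksi = 448.2 MPa.
E·α·ΔT = 295.8 MPa ⇒ ΔT = 295.8 / (202.6×10³ × 14.8×10⁻⁶) = 98.65 K.
T = 28.5 + 98.65 = 127.1 °C.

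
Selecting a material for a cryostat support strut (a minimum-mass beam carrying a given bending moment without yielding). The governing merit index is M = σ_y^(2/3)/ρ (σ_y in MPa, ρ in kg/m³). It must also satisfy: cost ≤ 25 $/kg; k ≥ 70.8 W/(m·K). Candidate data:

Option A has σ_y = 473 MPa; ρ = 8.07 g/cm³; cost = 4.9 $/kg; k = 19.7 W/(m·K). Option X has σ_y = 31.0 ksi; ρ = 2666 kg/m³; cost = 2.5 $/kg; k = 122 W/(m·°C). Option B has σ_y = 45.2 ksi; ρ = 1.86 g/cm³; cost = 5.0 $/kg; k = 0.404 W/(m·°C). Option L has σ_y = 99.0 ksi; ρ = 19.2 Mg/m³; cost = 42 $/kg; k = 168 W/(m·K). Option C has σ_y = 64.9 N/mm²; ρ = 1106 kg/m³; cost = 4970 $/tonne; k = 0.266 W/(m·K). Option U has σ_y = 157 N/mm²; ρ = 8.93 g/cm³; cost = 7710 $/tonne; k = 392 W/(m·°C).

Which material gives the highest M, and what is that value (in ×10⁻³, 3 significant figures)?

Screen on constraints: cost ≤ 25 $/kg; k ≥ 70.8 W/(m·K). Survivors: option X, option U.
Normalizing units and computing the index:
  option X: σ_y = 213.7 MPa, ρ = 2666 kg/m³
  option U: σ_y = 157.0 MPa, ρ = 8930 kg/m³
  option X: M = 13.4×10⁻³
  option U: M = 3.26×10⁻³
The maximum is for option X.

option X, M = 13.4×10⁻³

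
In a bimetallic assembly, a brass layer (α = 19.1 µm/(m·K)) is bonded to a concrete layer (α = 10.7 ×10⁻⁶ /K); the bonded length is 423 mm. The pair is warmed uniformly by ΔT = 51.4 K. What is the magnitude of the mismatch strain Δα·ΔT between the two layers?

4.32×10⁻⁴

Δα = |19.1 − 10.7|×10⁻⁶/K = 8.40×10⁻⁶/K.
Mismatch strain = Δα·ΔT = 8.40×10⁻⁶ × 51.4 = 4.32×10⁻⁴.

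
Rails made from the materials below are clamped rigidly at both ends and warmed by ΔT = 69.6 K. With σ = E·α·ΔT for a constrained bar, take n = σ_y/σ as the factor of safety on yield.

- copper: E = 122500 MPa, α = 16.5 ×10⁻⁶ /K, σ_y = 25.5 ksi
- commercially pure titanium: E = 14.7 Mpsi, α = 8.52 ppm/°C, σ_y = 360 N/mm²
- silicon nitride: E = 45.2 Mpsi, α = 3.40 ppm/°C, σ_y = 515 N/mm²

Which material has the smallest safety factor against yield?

copper

In consistent units (E in GPa, α in ×10⁻⁶/K, σ_y in MPa):
  copper: E = 122.5, α = 16.5, σ_y = 175.8 → σ = 141 MPa, n = 1.25
  commercially pure titanium: E = 101.4, α = 8.52, σ_y = 360.0 → σ = 60.1 MPa, n = 5.99
  silicon nitride: E = 311.6, α = 3.40, σ_y = 515.0 → σ = 73.7 MPa, n = 6.98
Smallest n: copper with n = 1.25.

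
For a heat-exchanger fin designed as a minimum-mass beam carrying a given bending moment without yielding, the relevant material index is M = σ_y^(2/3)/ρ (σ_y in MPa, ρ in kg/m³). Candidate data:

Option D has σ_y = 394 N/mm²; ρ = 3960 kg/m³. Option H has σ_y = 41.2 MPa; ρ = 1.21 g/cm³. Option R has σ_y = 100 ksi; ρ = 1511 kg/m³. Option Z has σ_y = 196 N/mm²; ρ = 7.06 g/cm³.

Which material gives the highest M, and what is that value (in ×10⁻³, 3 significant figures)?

option R, M = 51.7×10⁻³

Putting every candidate on a common basis:
  option D: σ_y = 394.0 MPa, ρ = 3960 kg/m³
  option H: σ_y = 41.20 MPa, ρ = 1210 kg/m³
  option R: σ_y = 689.5 MPa, ρ = 1511 kg/m³
  option Z: σ_y = 196.0 MPa, ρ = 7060 kg/m³
  option R: M = 51.7×10⁻³
  option D: M = 13.6×10⁻³
  option H: M = 9.86×10⁻³
  option Z: M = 4.78×10⁻³
The maximum is for option R.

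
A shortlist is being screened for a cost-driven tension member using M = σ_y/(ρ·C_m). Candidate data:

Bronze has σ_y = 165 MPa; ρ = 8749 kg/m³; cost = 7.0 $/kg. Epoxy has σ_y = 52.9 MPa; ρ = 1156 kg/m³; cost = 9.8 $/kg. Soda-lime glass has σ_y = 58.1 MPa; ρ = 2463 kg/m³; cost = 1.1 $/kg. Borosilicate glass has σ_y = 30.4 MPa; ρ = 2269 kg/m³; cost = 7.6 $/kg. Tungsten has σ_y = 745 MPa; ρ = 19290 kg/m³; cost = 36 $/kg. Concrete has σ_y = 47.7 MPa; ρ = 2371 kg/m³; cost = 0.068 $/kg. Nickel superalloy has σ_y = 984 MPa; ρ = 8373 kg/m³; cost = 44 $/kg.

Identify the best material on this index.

Evaluate M for each candidate:
  concrete: M = 296 kN·m per $
  soda-lime glass: M = 21.4 kN·m per $
  epoxy: M = 4.67 kN·m per $
  bronze: M = 2.69 kN·m per $
  nickel superalloy: M = 2.67 kN·m per $
  borosilicate glass: M = 1.76 kN·m per $
  tungsten: M = 1.07 kN·m per $
Concrete has the largest M.

concrete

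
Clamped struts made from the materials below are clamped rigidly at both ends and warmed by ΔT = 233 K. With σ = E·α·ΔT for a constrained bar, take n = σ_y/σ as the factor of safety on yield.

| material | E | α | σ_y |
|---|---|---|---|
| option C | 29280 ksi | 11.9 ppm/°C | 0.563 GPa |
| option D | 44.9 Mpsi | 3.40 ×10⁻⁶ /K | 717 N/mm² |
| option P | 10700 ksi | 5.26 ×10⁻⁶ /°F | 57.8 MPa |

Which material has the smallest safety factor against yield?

Per material, after unit conversion:
  option C: E = 201.9, α = 11.9, σ_y = 563.0 → σ = 560 MPa, n = 1.01
  option D: E = 309.6, α = 3.40, σ_y = 717.0 → σ = 245 MPa, n = 2.92
  option P: E = 73.77, α = 9.47, σ_y = 57.80 → σ = 163 MPa, n = 0.355
Option P has the lowest safety factor, n = 0.355.

option P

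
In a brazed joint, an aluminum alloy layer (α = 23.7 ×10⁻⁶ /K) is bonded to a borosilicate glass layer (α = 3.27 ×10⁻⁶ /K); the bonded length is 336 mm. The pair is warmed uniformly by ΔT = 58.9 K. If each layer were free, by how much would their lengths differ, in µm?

404 µm

Δα = |23.7 − 3.27|×10⁻⁶/K = 20.4×10⁻⁶/K.
ΔL_mismatch = Δα·L·ΔT = 20.4×10⁻⁶ × 336.0 mm × 58.9 K = 404 µm.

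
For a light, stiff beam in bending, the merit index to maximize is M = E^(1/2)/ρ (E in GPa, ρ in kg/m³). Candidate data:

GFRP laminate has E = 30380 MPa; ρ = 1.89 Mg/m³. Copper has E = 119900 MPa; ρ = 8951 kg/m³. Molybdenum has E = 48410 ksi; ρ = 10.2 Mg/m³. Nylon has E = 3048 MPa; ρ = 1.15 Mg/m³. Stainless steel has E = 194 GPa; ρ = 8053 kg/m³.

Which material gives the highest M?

Putting every candidate on a common basis:
  GFRP laminate: E = 30.38 GPa, ρ = 1890 kg/m³
  copper: E = 119.9 GPa, ρ = 8951 kg/m³
  molybdenum: E = 333.8 GPa, ρ = 10200 kg/m³
  nylon: E = 3.048 GPa, ρ = 1150 kg/m³
  stainless steel: E = 194.0 GPa, ρ = 8053 kg/m³
  GFRP laminate: M = 2.92×10⁻³
  molybdenum: M = 1.79×10⁻³
  stainless steel: M = 1.73×10⁻³
  nylon: M = 1.52×10⁻³
  copper: M = 1.22×10⁻³
GFRP laminate has the largest M.

GFRP laminate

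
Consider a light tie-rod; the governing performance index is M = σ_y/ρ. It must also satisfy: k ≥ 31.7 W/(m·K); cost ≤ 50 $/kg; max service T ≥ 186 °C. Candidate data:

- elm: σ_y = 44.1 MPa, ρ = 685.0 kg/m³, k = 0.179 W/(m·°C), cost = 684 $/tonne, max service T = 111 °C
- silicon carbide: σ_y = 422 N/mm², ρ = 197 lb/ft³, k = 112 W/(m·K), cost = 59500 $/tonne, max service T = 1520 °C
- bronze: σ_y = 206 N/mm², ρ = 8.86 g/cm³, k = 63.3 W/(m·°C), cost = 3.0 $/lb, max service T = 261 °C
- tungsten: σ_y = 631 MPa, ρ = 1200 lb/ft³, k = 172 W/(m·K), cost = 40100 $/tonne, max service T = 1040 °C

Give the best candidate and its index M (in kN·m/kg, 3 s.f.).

tungsten, M = 32.8 kN·m/kg

Screen on constraints: k ≥ 31.7 W/(m·K); cost ≤ 50 $/kg; max service T ≥ 186 °C. Survivors: bronze, tungsten.
Normalizing units and computing the index:
  bronze: σ_y = 206.0 MPa, ρ = 8860 kg/m³
  tungsten: σ_y = 631.0 MPa, ρ = 19220 kg/m³
  tungsten: M = 32.8 kN·m/kg
  bronze: M = 23.3 kN·m/kg
Tungsten has the largest M.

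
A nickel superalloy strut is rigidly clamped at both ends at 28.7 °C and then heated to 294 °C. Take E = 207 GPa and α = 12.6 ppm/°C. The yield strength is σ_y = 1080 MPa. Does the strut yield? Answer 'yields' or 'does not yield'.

ΔT = 265.3 K. Constrained thermal stress σ = E·α·ΔT = 207.0×10³ MPa × 12.6×10⁻⁶ × 265.3 = 692 MPa (compressive).
Compare to σ_y = 1080 MPa: σ < σ_y, so it does not yield.

does not yield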